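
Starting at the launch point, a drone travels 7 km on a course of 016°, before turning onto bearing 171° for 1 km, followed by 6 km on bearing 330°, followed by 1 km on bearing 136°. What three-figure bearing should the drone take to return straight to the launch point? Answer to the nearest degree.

Leg 1 (016°, 7 km): east 7 sin 16° = 1.93, north 7 cos 16° = 6.73
Leg 2 (171°, 1 km): east 1 sin 171° = 0.16, north 1 cos 171° = -0.99
Leg 3 (330°, 6 km): east 6 sin 330° = -3.00, north 6 cos 330° = 5.20
Leg 4 (136°, 1 km): east 1 sin 136° = 0.69, north 1 cos 136° = -0.72
Net displacement: -0.22 east, 10.22 north. Direction back to start is (0.22, -10.22): bearing = atan2(0.22, -10.22) mod 360° = 178.77° ≈ 179°.

179°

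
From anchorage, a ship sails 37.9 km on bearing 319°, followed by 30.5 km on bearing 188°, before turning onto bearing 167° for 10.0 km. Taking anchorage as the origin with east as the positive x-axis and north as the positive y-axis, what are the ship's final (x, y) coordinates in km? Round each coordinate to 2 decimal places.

(-26.86, -11.34)

Leg 1 (319°, 37.9 km): east 37.9 sin 319° = -24.86, north 37.9 cos 319° = 28.60
Leg 2 (188°, 30.5 km): east 30.5 sin 188° = -4.24, north 30.5 cos 188° = -30.20
Leg 3 (167°, 10.0 km): east 10.0 sin 167° = 2.25, north 10.0 cos 167° = -9.74
Summing: -26.86 km east, -11.34 km north → (-26.86, -11.34).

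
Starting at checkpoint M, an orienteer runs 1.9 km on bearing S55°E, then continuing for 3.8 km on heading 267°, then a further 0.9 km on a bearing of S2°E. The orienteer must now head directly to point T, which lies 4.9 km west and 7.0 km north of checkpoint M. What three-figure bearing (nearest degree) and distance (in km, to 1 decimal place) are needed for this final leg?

344°, 9.6 km

Leg 1 (S55°E, 1.9 km): east 1.9 sin 125° = 1.56, north 1.9 cos 125° = -1.09
Leg 2 (267°, 3.8 km): east 3.8 sin 267° = -3.79, north 3.8 cos 267° = -0.20
Leg 3 (S2°E, 0.9 km): east 0.9 sin 178° = 0.03, north 0.9 cos 178° = -0.90
Current position: (-2.21, -2.19). Target: (-4.9, 7.0). Remaining: Δeast = -2.69, Δnorth = 9.19.
Bearing = atan2(-2.69, 9.19) mod 360° = 343.66°; distance = √((-2.69)² + (9.19)²) = 9.575 km.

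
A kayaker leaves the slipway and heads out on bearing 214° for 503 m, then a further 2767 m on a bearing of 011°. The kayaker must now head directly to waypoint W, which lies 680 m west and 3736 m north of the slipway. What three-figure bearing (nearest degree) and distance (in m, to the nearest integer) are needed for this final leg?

327°, 1710 m

Leg 1 (214°, 503 m): east 503 sin 214° = -281.27, north 503 cos 214° = -417.01
Leg 2 (011°, 2767 m): east 2767 sin 11° = 527.97, north 2767 cos 11° = 2716.16
Current position: (246.69, 2299.16). Target: (-680, 3736). Remaining: Δeast = -926.69, Δnorth = 1436.84.
Bearing = atan2(-926.69, 1436.84) mod 360° = 327.18°; distance = √((-926.69)² + (1436.84)²) = 1709.761 m.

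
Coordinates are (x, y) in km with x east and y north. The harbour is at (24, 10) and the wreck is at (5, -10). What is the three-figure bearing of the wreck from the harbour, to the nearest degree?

Δeast = 5 − 24 = -19.00; Δnorth = -10 − 10 = -20.00.
Bearing = atan2(Δeast, Δnorth) mod 360° = 223.53° ≈ 224°.

224°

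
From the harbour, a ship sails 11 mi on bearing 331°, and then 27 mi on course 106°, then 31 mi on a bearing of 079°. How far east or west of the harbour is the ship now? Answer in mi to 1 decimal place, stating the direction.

51.1 mi east

Leg 1 (331°, 11 mi): east 11 sin 331° = -5.33, north 11 cos 331° = 9.62
Leg 2 (106°, 27 mi): east 27 sin 106° = 25.95, north 27 cos 106° = -7.44
Leg 3 (079°, 31 mi): east 31 sin 79° = 30.43, north 31 cos 79° = 5.92
Net east component: 51.05 mi.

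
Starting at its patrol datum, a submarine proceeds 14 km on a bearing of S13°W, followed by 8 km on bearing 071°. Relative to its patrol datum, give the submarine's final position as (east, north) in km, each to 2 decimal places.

(4.41, -11.04)

Leg 1 (S13°W, 14 km): east 14 sin 193° = -3.15, north 14 cos 193° = -13.64
Leg 2 (071°, 8 km): east 8 sin 71° = 7.56, north 8 cos 71° = 2.60
Summing: 4.41 km east, -11.04 km north → (4.41, -11.04).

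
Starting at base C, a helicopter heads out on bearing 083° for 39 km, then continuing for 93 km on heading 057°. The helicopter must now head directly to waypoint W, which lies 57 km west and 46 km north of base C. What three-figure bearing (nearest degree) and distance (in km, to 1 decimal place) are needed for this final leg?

Leg 1 (083°, 39 km): east 39 sin 83° = 38.71, north 39 cos 83° = 4.75
Leg 2 (057°, 93 km): east 93 sin 57° = 78.00, north 93 cos 57° = 50.65
Current position: (116.71, 55.40). Target: (-57, 46). Remaining: Δeast = -173.71, Δnorth = -9.40.
Bearing = atan2(-173.71, -9.40) mod 360° = 266.90°; distance = √((-173.71)² + (-9.40)²) = 173.960 km.

267°, 174.0 km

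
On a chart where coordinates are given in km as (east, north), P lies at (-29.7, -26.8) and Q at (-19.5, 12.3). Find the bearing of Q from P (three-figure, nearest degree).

015°

Δeast = -19.5 − -29.7 = 10.20; Δnorth = 12.3 − -26.8 = 39.10.
Bearing = atan2(Δeast, Δnorth) mod 360° = 14.62° ≈ 015°.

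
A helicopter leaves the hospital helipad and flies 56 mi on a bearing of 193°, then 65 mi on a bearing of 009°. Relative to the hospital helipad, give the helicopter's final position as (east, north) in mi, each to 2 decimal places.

(-2.43, 9.64)

Leg 1 (193°, 56 mi): east 56 sin 193° = -12.60, north 56 cos 193° = -54.56
Leg 2 (009°, 65 mi): east 65 sin 9° = 10.17, north 65 cos 9° = 64.20
Summing: -2.43 mi east, 9.64 mi north → (-2.43, 9.64).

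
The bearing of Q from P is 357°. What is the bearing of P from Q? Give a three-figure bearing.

Back-bearing = 357° − 180° = 177°.

177°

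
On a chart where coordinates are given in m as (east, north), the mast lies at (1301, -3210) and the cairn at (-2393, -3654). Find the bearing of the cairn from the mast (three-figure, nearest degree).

263°

Δeast = -2393 − 1301 = -3694.00; Δnorth = -3654 − -3210 = -444.00.
Bearing = atan2(Δeast, Δnorth) mod 360° = 263.15° ≈ 263°.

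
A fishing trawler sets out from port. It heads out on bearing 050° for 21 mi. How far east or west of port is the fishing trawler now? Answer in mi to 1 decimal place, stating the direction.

16.1 mi east

Leg 1 (050°, 21 mi): east 21 sin 50° = 16.09, north 21 cos 50° = 13.50
Net east component: 16.09 mi.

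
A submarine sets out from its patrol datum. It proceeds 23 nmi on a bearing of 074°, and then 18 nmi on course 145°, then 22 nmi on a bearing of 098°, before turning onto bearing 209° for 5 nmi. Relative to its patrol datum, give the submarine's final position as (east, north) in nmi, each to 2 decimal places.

(51.80, -15.84)

Leg 1 (074°, 23 nmi): east 23 sin 74° = 22.11, north 23 cos 74° = 6.34
Leg 2 (145°, 18 nmi): east 18 sin 145° = 10.32, north 18 cos 145° = -14.74
Leg 3 (098°, 22 nmi): east 22 sin 98° = 21.79, north 22 cos 98° = -3.06
Leg 4 (209°, 5 nmi): east 5 sin 209° = -2.42, north 5 cos 209° = -4.37
Summing: 51.80 nmi east, -15.84 nmi north → (51.80, -15.84).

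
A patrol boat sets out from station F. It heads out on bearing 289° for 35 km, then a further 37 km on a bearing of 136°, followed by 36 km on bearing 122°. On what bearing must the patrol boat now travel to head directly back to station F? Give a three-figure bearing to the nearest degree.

Leg 1 (289°, 35 km): east 35 sin 289° = -33.09, north 35 cos 289° = 11.39
Leg 2 (136°, 37 km): east 37 sin 136° = 25.70, north 37 cos 136° = -26.62
Leg 3 (122°, 36 km): east 36 sin 122° = 30.53, north 36 cos 122° = -19.08
Net displacement: 23.14 east, -34.30 north. Direction back to start is (-23.14, 34.30): bearing = atan2(-23.14, 34.30) mod 360° = 325.99° ≈ 326°.

326°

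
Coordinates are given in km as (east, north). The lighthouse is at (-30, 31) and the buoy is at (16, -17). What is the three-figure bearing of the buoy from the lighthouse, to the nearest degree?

136°

Δeast = 16 − -30 = 46.00; Δnorth = -17 − 31 = -48.00.
Bearing = atan2(Δeast, Δnorth) mod 360° = 136.22° ≈ 136°.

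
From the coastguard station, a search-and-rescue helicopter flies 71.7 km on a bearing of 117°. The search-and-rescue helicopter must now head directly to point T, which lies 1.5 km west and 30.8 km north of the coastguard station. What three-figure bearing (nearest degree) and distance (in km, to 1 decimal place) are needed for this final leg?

Leg 1 (117°, 71.7 km): east 71.7 sin 117° = 63.89, north 71.7 cos 117° = -32.55
Current position: (63.89, -32.55). Target: (-1.5, 30.8). Remaining: Δeast = -65.39, Δnorth = 63.35.
Bearing = atan2(-65.39, 63.35) mod 360° = 314.09°; distance = √((-65.39)² + (63.35)²) = 91.042 km.

314°, 91.0 km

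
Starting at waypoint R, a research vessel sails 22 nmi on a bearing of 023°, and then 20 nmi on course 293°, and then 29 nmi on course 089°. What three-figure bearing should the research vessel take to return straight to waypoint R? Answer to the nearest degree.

Leg 1 (023°, 22 nmi): east 22 sin 23° = 8.60, north 22 cos 23° = 20.25
Leg 2 (293°, 20 nmi): east 20 sin 293° = -18.41, north 20 cos 293° = 7.81
Leg 3 (089°, 29 nmi): east 29 sin 89° = 29.00, north 29 cos 89° = 0.51
Net displacement: 19.18 east, 28.57 north. Direction back to start is (-19.18, -28.57): bearing = atan2(-19.18, -28.57) mod 360° = 213.88° ≈ 214°.

214°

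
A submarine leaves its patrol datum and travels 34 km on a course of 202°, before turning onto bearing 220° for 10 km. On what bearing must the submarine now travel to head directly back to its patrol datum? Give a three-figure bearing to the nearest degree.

026°

Leg 1 (202°, 34 km): east 34 sin 202° = -12.74, north 34 cos 202° = -31.52
Leg 2 (220°, 10 km): east 10 sin 220° = -6.43, north 10 cos 220° = -7.66
Net displacement: -19.16 east, -39.18 north. Direction back to start is (19.16, 39.18): bearing = atan2(19.16, 39.18) mod 360° = 26.06° ≈ 026°.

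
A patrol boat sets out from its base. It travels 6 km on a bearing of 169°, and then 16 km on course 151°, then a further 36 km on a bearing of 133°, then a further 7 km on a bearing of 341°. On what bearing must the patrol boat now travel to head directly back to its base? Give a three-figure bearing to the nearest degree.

319°

Leg 1 (169°, 6 km): east 6 sin 169° = 1.14, north 6 cos 169° = -5.89
Leg 2 (151°, 16 km): east 16 sin 151° = 7.76, north 16 cos 151° = -13.99
Leg 3 (133°, 36 km): east 36 sin 133° = 26.33, north 36 cos 133° = -24.55
Leg 4 (341°, 7 km): east 7 sin 341° = -2.28, north 7 cos 341° = 6.62
Net displacement: 32.95 east, -37.82 north. Direction back to start is (-32.95, 37.82): bearing = atan2(-32.95, 37.82) mod 360° = 318.93° ≈ 319°.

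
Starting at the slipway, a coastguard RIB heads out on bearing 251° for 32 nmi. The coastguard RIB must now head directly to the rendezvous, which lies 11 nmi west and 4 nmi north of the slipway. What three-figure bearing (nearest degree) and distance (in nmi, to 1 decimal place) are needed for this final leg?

Leg 1 (251°, 32 nmi): east 32 sin 251° = -30.26, north 32 cos 251° = -10.42
Current position: (-30.26, -10.42). Target: (-11, 4). Remaining: Δeast = 19.26, Δnorth = 14.42.
Bearing = atan2(19.26, 14.42) mod 360° = 53.18°; distance = √((19.26)² + (14.42)²) = 24.056 nmi.

053°, 24.1 nmi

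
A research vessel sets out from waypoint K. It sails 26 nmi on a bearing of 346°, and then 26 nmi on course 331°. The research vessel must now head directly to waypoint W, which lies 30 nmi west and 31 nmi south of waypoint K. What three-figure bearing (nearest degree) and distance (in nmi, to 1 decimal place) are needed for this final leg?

Leg 1 (346°, 26 nmi): east 26 sin 346° = -6.29, north 26 cos 346° = 25.23
Leg 2 (331°, 26 nmi): east 26 sin 331° = -12.61, north 26 cos 331° = 22.74
Current position: (-18.90, 47.97). Target: (-30, -31). Remaining: Δeast = -11.10, Δnorth = -78.97.
Bearing = atan2(-11.10, -78.97) mod 360° = 188.00°; distance = √((-11.10)² + (-78.97)²) = 79.745 nmi.

188°, 79.7 nmi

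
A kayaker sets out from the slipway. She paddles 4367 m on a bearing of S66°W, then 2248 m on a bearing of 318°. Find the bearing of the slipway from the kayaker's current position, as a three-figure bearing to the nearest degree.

Leg 1 (S66°W, 4367 m): east 4367 sin 246° = -3989.45, north 4367 cos 246° = -1776.22
Leg 2 (318°, 2248 m): east 2248 sin 318° = -1504.21, north 2248 cos 318° = 1670.59
Net displacement: -5493.66 east, -105.63 north. Direction back to start is (5493.66, 105.63): bearing = atan2(5493.66, 105.63) mod 360° = 88.90° ≈ 089°.

089°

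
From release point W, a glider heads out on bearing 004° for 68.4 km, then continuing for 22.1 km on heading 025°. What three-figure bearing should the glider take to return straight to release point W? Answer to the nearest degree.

189°

Leg 1 (004°, 68.4 km): east 68.4 sin 4° = 4.77, north 68.4 cos 4° = 68.23
Leg 2 (025°, 22.1 km): east 22.1 sin 25° = 9.34, north 22.1 cos 25° = 20.03
Net displacement: 14.11 east, 88.26 north. Direction back to start is (-14.11, -88.26): bearing = atan2(-14.11, -88.26) mod 360° = 189.08° ≈ 189°.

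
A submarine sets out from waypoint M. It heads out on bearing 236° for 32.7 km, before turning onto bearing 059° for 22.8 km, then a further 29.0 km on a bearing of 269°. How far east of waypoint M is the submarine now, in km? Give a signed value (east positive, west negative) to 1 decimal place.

Leg 1 (236°, 32.7 km): east 32.7 sin 236° = -27.11, north 32.7 cos 236° = -18.29
Leg 2 (059°, 22.8 km): east 22.8 sin 59° = 19.54, north 22.8 cos 59° = 11.74
Leg 3 (269°, 29.0 km): east 29.0 sin 269° = -29.00, north 29.0 cos 269° = -0.51
Net east component: -36.56 km.

-36.6 km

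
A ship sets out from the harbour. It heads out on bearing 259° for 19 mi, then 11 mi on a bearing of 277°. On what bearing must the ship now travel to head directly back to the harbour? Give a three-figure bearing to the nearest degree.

086°

Leg 1 (259°, 19 mi): east 19 sin 259° = -18.65, north 19 cos 259° = -3.63
Leg 2 (277°, 11 mi): east 11 sin 277° = -10.92, north 11 cos 277° = 1.34
Net displacement: -29.57 east, -2.28 north. Direction back to start is (29.57, 2.28): bearing = atan2(29.57, 2.28) mod 360° = 85.58° ≈ 086°.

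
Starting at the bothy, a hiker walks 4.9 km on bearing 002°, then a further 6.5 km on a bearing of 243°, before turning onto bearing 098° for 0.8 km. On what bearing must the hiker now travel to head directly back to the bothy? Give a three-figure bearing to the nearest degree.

111°

Leg 1 (002°, 4.9 km): east 4.9 sin 2° = 0.17, north 4.9 cos 2° = 4.90
Leg 2 (243°, 6.5 km): east 6.5 sin 243° = -5.79, north 6.5 cos 243° = -2.95
Leg 3 (098°, 0.8 km): east 0.8 sin 98° = 0.79, north 0.8 cos 98° = -0.11
Net displacement: -4.83 east, 1.83 north. Direction back to start is (4.83, -1.83): bearing = atan2(4.83, -1.83) mod 360° = 110.81° ≈ 111°.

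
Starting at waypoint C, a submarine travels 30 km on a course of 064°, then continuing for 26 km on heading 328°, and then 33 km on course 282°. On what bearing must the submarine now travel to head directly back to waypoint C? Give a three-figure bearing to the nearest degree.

Leg 1 (064°, 30 km): east 30 sin 64° = 26.96, north 30 cos 64° = 13.15
Leg 2 (328°, 26 km): east 26 sin 328° = -13.78, north 26 cos 328° = 22.05
Leg 3 (282°, 33 km): east 33 sin 282° = -32.28, north 33 cos 282° = 6.86
Net displacement: -19.09 east, 42.06 north. Direction back to start is (19.09, -42.06): bearing = atan2(19.09, -42.06) mod 360° = 155.59° ≈ 156°.

156°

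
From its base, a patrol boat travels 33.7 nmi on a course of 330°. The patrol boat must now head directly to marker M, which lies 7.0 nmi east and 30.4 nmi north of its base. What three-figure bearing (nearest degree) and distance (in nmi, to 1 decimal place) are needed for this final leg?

087°, 23.9 nmi

Leg 1 (330°, 33.7 nmi): east 33.7 sin 330° = -16.85, north 33.7 cos 330° = 29.19
Current position: (-16.85, 29.19). Target: (7.0, 30.4). Remaining: Δeast = 23.85, Δnorth = 1.21.
Bearing = atan2(23.85, 1.21) mod 360° = 87.08°; distance = √((23.85)² + (1.21)²) = 23.881 nmi.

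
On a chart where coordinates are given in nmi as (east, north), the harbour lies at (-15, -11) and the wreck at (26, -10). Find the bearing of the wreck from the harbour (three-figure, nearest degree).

Δeast = 26 − -15 = 41.00; Δnorth = -10 − -11 = 1.00.
Bearing = atan2(Δeast, Δnorth) mod 360° = 88.60° ≈ 089°.

089°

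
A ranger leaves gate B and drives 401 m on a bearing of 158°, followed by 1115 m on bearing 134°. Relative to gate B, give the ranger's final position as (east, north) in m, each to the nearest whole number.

(952, -1146)

Leg 1 (158°, 401 m): east 401 sin 158° = 150.22, north 401 cos 158° = -371.80
Leg 2 (134°, 1115 m): east 1115 sin 134° = 802.06, north 1115 cos 134° = -774.54
Summing: 952.28 m east, -1146.34 m north → (952, -1146).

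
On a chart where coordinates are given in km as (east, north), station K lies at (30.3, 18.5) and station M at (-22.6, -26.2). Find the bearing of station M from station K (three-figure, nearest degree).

Δeast = -22.6 − 30.3 = -52.90; Δnorth = -26.2 − 18.5 = -44.70.
Bearing = atan2(Δeast, Δnorth) mod 360° = 229.80° ≈ 230°.

230°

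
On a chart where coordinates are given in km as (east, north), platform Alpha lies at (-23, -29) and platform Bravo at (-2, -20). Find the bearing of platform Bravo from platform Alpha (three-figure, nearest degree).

067°

Δeast = -2 − -23 = 21.00; Δnorth = -20 − -29 = 9.00.
Bearing = atan2(Δeast, Δnorth) mod 360° = 66.80° ≈ 067°.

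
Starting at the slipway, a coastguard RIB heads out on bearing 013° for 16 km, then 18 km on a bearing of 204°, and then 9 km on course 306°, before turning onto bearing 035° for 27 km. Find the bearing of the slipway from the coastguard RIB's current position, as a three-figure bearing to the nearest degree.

190°

Leg 1 (013°, 16 km): east 16 sin 13° = 3.60, north 16 cos 13° = 15.59
Leg 2 (204°, 18 km): east 18 sin 204° = -7.32, north 18 cos 204° = -16.44
Leg 3 (306°, 9 km): east 9 sin 306° = -7.28, north 9 cos 306° = 5.29
Leg 4 (035°, 27 km): east 27 sin 35° = 15.49, north 27 cos 35° = 22.12
Net displacement: 4.48 east, 26.55 north. Direction back to start is (-4.48, -26.55): bearing = atan2(-4.48, -26.55) mod 360° = 189.58° ≈ 190°.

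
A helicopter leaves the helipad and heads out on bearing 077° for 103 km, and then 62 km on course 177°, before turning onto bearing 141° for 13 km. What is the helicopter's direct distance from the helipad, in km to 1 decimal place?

122.0 km

Leg 1 (077°, 103 km): east 103 sin 77° = 100.36, north 103 cos 77° = 23.17
Leg 2 (177°, 62 km): east 62 sin 177° = 3.24, north 62 cos 177° = -61.92
Leg 3 (141°, 13 km): east 13 sin 141° = 8.18, north 13 cos 141° = -10.10
Net: 111.79 east, -48.85 north. Distance = √((111.79)² + (-48.85)²) = 121.993 km.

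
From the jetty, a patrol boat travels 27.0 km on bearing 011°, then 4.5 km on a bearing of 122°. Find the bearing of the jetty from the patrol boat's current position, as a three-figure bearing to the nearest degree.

200°

Leg 1 (011°, 27.0 km): east 27.0 sin 11° = 5.15, north 27.0 cos 11° = 26.50
Leg 2 (122°, 4.5 km): east 4.5 sin 122° = 3.82, north 4.5 cos 122° = -2.38
Net displacement: 8.97 east, 24.12 north. Direction back to start is (-8.97, -24.12): bearing = atan2(-8.97, -24.12) mod 360° = 200.40° ≈ 200°.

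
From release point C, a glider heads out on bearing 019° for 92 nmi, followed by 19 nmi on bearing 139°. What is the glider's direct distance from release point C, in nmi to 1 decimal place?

Leg 1 (019°, 92 nmi): east 92 sin 19° = 29.95, north 92 cos 19° = 86.99
Leg 2 (139°, 19 nmi): east 19 sin 139° = 12.47, north 19 cos 139° = -14.34
Net: 42.42 east, 72.65 north. Distance = √((42.42)² + (72.65)²) = 84.125 nmi.

84.1 nmi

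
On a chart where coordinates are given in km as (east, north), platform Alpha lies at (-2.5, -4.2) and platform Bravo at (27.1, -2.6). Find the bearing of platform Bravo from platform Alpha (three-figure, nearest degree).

087°

Δeast = 27.1 − -2.5 = 29.60; Δnorth = -2.6 − -4.2 = 1.60.
Bearing = atan2(Δeast, Δnorth) mod 360° = 86.91° ≈ 087°.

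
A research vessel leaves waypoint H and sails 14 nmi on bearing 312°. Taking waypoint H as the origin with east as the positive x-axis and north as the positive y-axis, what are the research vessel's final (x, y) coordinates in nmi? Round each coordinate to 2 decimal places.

(-10.40, 9.37)

Leg 1 (312°, 14 nmi): east 14 sin 312° = -10.40, north 14 cos 312° = 9.37
Summing: -10.40 nmi east, 9.37 nmi north → (-10.40, 9.37).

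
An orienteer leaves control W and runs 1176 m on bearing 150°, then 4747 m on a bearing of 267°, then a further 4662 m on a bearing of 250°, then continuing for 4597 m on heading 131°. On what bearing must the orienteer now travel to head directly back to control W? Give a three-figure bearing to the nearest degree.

Leg 1 (150°, 1176 m): east 1176 sin 150° = 588.00, north 1176 cos 150° = -1018.45
Leg 2 (267°, 4747 m): east 4747 sin 267° = -4740.49, north 4747 cos 267° = -248.44
Leg 3 (250°, 4662 m): east 4662 sin 250° = -4380.85, north 4662 cos 250° = -1594.50
Leg 4 (131°, 4597 m): east 4597 sin 131° = 3469.40, north 4597 cos 131° = -3015.90
Net displacement: -5063.94 east, -5877.29 north. Direction back to start is (5063.94, 5877.29): bearing = atan2(5063.94, 5877.29) mod 360° = 40.75° ≈ 041°.

041°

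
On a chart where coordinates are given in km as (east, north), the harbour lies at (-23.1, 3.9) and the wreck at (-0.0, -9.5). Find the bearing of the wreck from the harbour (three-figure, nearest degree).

Δeast = -0.0 − -23.1 = 23.10; Δnorth = -9.5 − 3.9 = -13.40.
Bearing = atan2(Δeast, Δnorth) mod 360° = 120.12° ≈ 120°.

120°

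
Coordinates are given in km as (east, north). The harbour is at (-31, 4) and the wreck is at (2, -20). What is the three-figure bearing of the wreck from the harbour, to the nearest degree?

Δeast = 2 − -31 = 33.00; Δnorth = -20 − 4 = -24.00.
Bearing = atan2(Δeast, Δnorth) mod 360° = 126.03° ≈ 126°.

126°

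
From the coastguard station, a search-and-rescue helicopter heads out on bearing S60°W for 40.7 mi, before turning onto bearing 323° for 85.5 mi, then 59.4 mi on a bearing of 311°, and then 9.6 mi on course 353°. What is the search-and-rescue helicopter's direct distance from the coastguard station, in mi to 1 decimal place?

164.0 mi

Leg 1 (S60°W, 40.7 mi): east 40.7 sin 240° = -35.25, north 40.7 cos 240° = -20.35
Leg 2 (323°, 85.5 mi): east 85.5 sin 323° = -51.46, north 85.5 cos 323° = 68.28
Leg 3 (311°, 59.4 mi): east 59.4 sin 311° = -44.83, north 59.4 cos 311° = 38.97
Leg 4 (353°, 9.6 mi): east 9.6 sin 353° = -1.17, north 9.6 cos 353° = 9.53
Net: -132.70 east, 96.43 north. Distance = √((-132.70)² + (96.43)²) = 164.039 mi.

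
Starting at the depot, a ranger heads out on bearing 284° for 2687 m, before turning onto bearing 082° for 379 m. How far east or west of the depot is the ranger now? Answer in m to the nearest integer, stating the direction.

2232 m west

Leg 1 (284°, 2687 m): east 2687 sin 284° = -2607.18, north 2687 cos 284° = 650.04
Leg 2 (082°, 379 m): east 379 sin 82° = 375.31, north 379 cos 82° = 52.75
Net east component: -2231.87 m.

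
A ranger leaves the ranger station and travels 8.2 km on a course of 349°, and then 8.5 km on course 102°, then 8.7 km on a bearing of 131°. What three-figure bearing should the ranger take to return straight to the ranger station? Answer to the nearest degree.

Leg 1 (349°, 8.2 km): east 8.2 sin 349° = -1.56, north 8.2 cos 349° = 8.05
Leg 2 (102°, 8.5 km): east 8.5 sin 102° = 8.31, north 8.5 cos 102° = -1.77
Leg 3 (131°, 8.7 km): east 8.7 sin 131° = 6.57, north 8.7 cos 131° = -5.71
Net displacement: 13.32 east, 0.57 north. Direction back to start is (-13.32, -0.57): bearing = atan2(-13.32, -0.57) mod 360° = 267.53° ≈ 268°.

268°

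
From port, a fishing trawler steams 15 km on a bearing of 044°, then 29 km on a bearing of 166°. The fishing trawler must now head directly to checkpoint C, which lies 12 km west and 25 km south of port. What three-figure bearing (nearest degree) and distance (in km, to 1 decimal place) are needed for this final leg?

Leg 1 (044°, 15 km): east 15 sin 44° = 10.42, north 15 cos 44° = 10.79
Leg 2 (166°, 29 km): east 29 sin 166° = 7.02, north 29 cos 166° = -28.14
Current position: (17.44, -17.35). Target: (-12, -25). Remaining: Δeast = -29.44, Δnorth = -7.65.
Bearing = atan2(-29.44, -7.65) mod 360° = 255.43°; distance = √((-29.44)² + (-7.65)²) = 30.414 km.

255°, 30.4 km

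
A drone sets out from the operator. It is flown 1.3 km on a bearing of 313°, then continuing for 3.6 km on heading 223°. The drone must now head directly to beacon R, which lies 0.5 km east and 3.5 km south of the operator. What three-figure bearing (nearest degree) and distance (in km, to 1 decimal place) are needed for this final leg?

Leg 1 (313°, 1.3 km): east 1.3 sin 313° = -0.95, north 1.3 cos 313° = 0.89
Leg 2 (223°, 3.6 km): east 3.6 sin 223° = -2.46, north 3.6 cos 223° = -2.63
Current position: (-3.41, -1.75). Target: (0.5, -3.5). Remaining: Δeast = 3.91, Δnorth = -1.75.
Bearing = atan2(3.91, -1.75) mod 360° = 114.18°; distance = √((3.91)² + (-1.75)²) = 4.282 km.

114°, 4.3 km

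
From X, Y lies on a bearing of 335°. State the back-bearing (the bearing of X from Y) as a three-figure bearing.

155°

Back-bearing = 335° − 180° = 155°.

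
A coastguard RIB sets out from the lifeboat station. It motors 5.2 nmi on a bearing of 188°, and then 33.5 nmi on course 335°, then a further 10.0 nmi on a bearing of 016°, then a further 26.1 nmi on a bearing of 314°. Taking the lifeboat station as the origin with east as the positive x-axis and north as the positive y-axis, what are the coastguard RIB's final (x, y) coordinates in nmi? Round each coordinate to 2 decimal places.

Leg 1 (188°, 5.2 nmi): east 5.2 sin 188° = -0.72, north 5.2 cos 188° = -5.15
Leg 2 (335°, 33.5 nmi): east 33.5 sin 335° = -14.16, north 33.5 cos 335° = 30.36
Leg 3 (016°, 10.0 nmi): east 10.0 sin 16° = 2.76, north 10.0 cos 16° = 9.61
Leg 4 (314°, 26.1 nmi): east 26.1 sin 314° = -18.77, north 26.1 cos 314° = 18.13
Summing: -30.90 nmi east, 52.96 nmi north → (-30.90, 52.96).

(-30.90, 52.96)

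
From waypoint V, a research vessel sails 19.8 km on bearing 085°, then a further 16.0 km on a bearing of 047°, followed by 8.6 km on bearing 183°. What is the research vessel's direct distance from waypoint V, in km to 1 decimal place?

31.2 km

Leg 1 (085°, 19.8 km): east 19.8 sin 85° = 19.72, north 19.8 cos 85° = 1.73
Leg 2 (047°, 16.0 km): east 16.0 sin 47° = 11.70, north 16.0 cos 47° = 10.91
Leg 3 (183°, 8.6 km): east 8.6 sin 183° = -0.45, north 8.6 cos 183° = -8.59
Net: 30.98 east, 4.05 north. Distance = √((30.98)² + (4.05)²) = 31.240 km.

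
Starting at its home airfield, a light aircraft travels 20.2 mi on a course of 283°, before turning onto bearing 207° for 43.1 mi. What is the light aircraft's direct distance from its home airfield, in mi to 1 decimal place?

51.8 mi

Leg 1 (283°, 20.2 mi): east 20.2 sin 283° = -19.68, north 20.2 cos 283° = 4.54
Leg 2 (207°, 43.1 mi): east 43.1 sin 207° = -19.57, north 43.1 cos 207° = -38.40
Net: -39.25 east, -33.86 north. Distance = √((-39.25)² + (-33.86)²) = 51.835 mi.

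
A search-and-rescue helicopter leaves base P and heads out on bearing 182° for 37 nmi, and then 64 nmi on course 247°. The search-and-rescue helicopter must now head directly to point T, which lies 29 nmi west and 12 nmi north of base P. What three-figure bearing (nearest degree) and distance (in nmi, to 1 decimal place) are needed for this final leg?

023°, 80.3 nmi

Leg 1 (182°, 37 nmi): east 37 sin 182° = -1.29, north 37 cos 182° = -36.98
Leg 2 (247°, 64 nmi): east 64 sin 247° = -58.91, north 64 cos 247° = -25.01
Current position: (-60.20, -61.98). Target: (-29, 12). Remaining: Δeast = 31.20, Δnorth = 73.98.
Bearing = atan2(31.20, 73.98) mod 360° = 22.87°; distance = √((31.20)² + (73.98)²) = 80.295 nmi.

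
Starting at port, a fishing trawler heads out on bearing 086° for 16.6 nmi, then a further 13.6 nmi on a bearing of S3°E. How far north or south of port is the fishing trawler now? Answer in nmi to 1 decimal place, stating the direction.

12.4 nmi south

Leg 1 (086°, 16.6 nmi): east 16.6 sin 86° = 16.56, north 16.6 cos 86° = 1.16
Leg 2 (S3°E, 13.6 nmi): east 13.6 sin 177° = 0.71, north 13.6 cos 177° = -13.58
Net north component: -12.42 nmi.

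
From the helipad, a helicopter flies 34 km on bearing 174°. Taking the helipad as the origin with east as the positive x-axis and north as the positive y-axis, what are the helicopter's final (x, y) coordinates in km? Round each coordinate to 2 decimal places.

Leg 1 (174°, 34 km): east 34 sin 174° = 3.55, north 34 cos 174° = -33.81
Summing: 3.55 km east, -33.81 km north → (3.55, -33.81).

(3.55, -33.81)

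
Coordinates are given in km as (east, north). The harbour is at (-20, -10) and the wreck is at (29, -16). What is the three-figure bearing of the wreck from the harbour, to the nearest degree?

Δeast = 29 − -20 = 49.00; Δnorth = -16 − -10 = -6.00.
Bearing = atan2(Δeast, Δnorth) mod 360° = 96.98° ≈ 097°.

097°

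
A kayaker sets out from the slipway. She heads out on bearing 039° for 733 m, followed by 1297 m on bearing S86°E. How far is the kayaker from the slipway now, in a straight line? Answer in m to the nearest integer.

1819 m

Leg 1 (039°, 733 m): east 733 sin 39° = 461.29, north 733 cos 39° = 569.65
Leg 2 (S86°E, 1297 m): east 1297 sin 94° = 1293.84, north 1297 cos 94° = -90.47
Net: 1755.13 east, 479.17 north. Distance = √((1755.13)² + (479.17)²) = 1819.367 m.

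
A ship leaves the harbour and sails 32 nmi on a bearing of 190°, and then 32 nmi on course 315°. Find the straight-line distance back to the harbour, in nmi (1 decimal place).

Leg 1 (190°, 32 nmi): east 32 sin 190° = -5.56, north 32 cos 190° = -31.51
Leg 2 (315°, 32 nmi): east 32 sin 315° = -22.63, north 32 cos 315° = 22.63
Net: -28.18 east, -8.89 north. Distance = √((-28.18)² + (-8.89)²) = 29.552 nmi.

29.6 nmi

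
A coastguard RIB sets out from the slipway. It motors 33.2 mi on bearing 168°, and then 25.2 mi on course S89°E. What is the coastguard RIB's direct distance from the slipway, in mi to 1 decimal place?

46.0 mi

Leg 1 (168°, 33.2 mi): east 33.2 sin 168° = 6.90, north 33.2 cos 168° = -32.47
Leg 2 (S89°E, 25.2 mi): east 25.2 sin 91° = 25.20, north 25.2 cos 91° = -0.44
Net: 32.10 east, -32.91 north. Distance = √((32.10)² + (-32.91)²) = 45.975 mi.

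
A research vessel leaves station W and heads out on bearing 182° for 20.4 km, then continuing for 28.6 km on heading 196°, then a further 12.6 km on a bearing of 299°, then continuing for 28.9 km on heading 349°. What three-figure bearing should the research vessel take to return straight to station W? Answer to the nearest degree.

Leg 1 (182°, 20.4 km): east 20.4 sin 182° = -0.71, north 20.4 cos 182° = -20.39
Leg 2 (196°, 28.6 km): east 28.6 sin 196° = -7.88, north 28.6 cos 196° = -27.49
Leg 3 (299°, 12.6 km): east 12.6 sin 299° = -11.02, north 12.6 cos 299° = 6.11
Leg 4 (349°, 28.9 km): east 28.9 sin 349° = -5.51, north 28.9 cos 349° = 28.37
Net displacement: -25.13 east, -13.40 north. Direction back to start is (25.13, 13.40): bearing = atan2(25.13, 13.40) mod 360° = 61.93° ≈ 062°.

062°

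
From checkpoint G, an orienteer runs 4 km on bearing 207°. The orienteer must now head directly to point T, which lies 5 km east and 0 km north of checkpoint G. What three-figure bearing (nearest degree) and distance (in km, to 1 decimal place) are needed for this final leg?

Leg 1 (207°, 4 km): east 4 sin 207° = -1.82, north 4 cos 207° = -3.56
Current position: (-1.82, -3.56). Target: (5, 0). Remaining: Δeast = 6.82, Δnorth = 3.56.
Bearing = atan2(6.82, 3.56) mod 360° = 62.40°; distance = √((6.82)² + (3.56)²) = 7.692 km.

062°, 7.7 km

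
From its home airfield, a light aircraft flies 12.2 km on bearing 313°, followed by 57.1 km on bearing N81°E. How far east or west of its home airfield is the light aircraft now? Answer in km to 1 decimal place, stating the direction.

47.5 km east

Leg 1 (313°, 12.2 km): east 12.2 sin 313° = -8.92, north 12.2 cos 313° = 8.32
Leg 2 (N81°E, 57.1 km): east 57.1 sin 81° = 56.40, north 57.1 cos 81° = 8.93
Net east component: 47.47 km.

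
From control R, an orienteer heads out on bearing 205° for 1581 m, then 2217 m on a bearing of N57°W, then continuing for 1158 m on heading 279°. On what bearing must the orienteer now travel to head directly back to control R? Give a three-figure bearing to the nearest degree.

Leg 1 (205°, 1581 m): east 1581 sin 205° = -668.16, north 1581 cos 205° = -1432.87
Leg 2 (N57°W, 2217 m): east 2217 sin 303° = -1859.33, north 2217 cos 303° = 1207.46
Leg 3 (279°, 1158 m): east 1158 sin 279° = -1143.74, north 1158 cos 279° = 181.15
Net displacement: -3671.24 east, -44.26 north. Direction back to start is (3671.24, 44.26): bearing = atan2(3671.24, 44.26) mod 360° = 89.31° ≈ 089°.

089°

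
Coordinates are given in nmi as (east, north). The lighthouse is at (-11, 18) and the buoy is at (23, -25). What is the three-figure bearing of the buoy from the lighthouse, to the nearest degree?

142°

Δeast = 23 − -11 = 34.00; Δnorth = -25 − 18 = -43.00.
Bearing = atan2(Δeast, Δnorth) mod 360° = 141.67° ≈ 142°.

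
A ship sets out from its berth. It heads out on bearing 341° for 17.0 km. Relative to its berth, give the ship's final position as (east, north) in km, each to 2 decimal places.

Leg 1 (341°, 17.0 km): east 17.0 sin 341° = -5.53, north 17.0 cos 341° = 16.07
Summing: -5.53 km east, 16.07 km north → (-5.53, 16.07).

(-5.53, 16.07)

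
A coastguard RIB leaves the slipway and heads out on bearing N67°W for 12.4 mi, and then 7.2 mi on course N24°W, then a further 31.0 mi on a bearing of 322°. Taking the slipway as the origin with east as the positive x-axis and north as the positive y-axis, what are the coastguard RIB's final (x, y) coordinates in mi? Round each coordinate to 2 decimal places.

(-33.43, 35.85)

Leg 1 (N67°W, 12.4 mi): east 12.4 sin 293° = -11.41, north 12.4 cos 293° = 4.85
Leg 2 (N24°W, 7.2 mi): east 7.2 sin 336° = -2.93, north 7.2 cos 336° = 6.58
Leg 3 (322°, 31.0 mi): east 31.0 sin 322° = -19.09, north 31.0 cos 322° = 24.43
Summing: -33.43 mi east, 35.85 mi north → (-33.43, 35.85).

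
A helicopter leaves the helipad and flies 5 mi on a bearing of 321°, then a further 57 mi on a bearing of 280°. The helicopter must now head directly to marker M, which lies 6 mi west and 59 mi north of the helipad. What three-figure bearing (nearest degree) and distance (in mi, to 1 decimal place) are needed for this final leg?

Leg 1 (321°, 5 mi): east 5 sin 321° = -3.15, north 5 cos 321° = 3.89
Leg 2 (280°, 57 mi): east 57 sin 280° = -56.13, north 57 cos 280° = 9.90
Current position: (-59.28, 13.78). Target: (-6, 59). Remaining: Δeast = 53.28, Δnorth = 45.22.
Bearing = atan2(53.28, 45.22) mod 360° = 49.68°; distance = √((53.28)² + (45.22)²) = 69.881 mi.

050°, 69.9 mi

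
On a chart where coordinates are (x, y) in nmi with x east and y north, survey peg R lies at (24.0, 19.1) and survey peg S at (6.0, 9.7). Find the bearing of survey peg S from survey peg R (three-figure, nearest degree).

242°

Δeast = 6.0 − 24.0 = -18.00; Δnorth = 9.7 − 19.1 = -9.40.
Bearing = atan2(Δeast, Δnorth) mod 360° = 242.43° ≈ 242°.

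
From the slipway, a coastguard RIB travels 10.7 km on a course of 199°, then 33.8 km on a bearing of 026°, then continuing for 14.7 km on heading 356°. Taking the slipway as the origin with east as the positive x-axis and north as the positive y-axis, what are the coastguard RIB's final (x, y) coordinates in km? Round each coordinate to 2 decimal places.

(10.31, 34.93)

Leg 1 (199°, 10.7 km): east 10.7 sin 199° = -3.48, north 10.7 cos 199° = -10.12
Leg 2 (026°, 33.8 km): east 33.8 sin 26° = 14.82, north 33.8 cos 26° = 30.38
Leg 3 (356°, 14.7 km): east 14.7 sin 356° = -1.03, north 14.7 cos 356° = 14.66
Summing: 10.31 km east, 34.93 km north → (10.31, 34.93).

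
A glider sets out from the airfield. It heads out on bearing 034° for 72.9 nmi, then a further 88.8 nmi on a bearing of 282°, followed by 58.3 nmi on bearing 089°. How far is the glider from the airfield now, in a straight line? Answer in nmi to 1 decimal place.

Leg 1 (034°, 72.9 nmi): east 72.9 sin 34° = 40.77, north 72.9 cos 34° = 60.44
Leg 2 (282°, 88.8 nmi): east 88.8 sin 282° = -86.86, north 88.8 cos 282° = 18.46
Leg 3 (089°, 58.3 nmi): east 58.3 sin 89° = 58.29, north 58.3 cos 89° = 1.02
Net: 12.20 east, 79.92 north. Distance = √((12.20)² + (79.92)²) = 80.842 nmi.

80.8 nmi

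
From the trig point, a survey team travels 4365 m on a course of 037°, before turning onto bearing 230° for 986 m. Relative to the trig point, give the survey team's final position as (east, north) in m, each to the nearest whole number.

(1872, 2852)

Leg 1 (037°, 4365 m): east 4365 sin 37° = 2626.92, north 4365 cos 37° = 3486.04
Leg 2 (230°, 986 m): east 986 sin 230° = -755.32, north 986 cos 230° = -633.79
Summing: 1871.60 m east, 2852.26 m north → (1872, 2852).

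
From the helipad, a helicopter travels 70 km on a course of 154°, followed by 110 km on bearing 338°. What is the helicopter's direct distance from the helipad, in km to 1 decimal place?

Leg 1 (154°, 70 km): east 70 sin 154° = 30.69, north 70 cos 154° = -62.92
Leg 2 (338°, 110 km): east 110 sin 338° = -41.21, north 110 cos 338° = 101.99
Net: -10.52 east, 39.07 north. Distance = √((-10.52)² + (39.07)²) = 40.466 km.

40.5 km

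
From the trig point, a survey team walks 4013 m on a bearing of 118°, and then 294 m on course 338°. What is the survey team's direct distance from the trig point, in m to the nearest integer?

Leg 1 (118°, 4013 m): east 4013 sin 118° = 3543.27, north 4013 cos 118° = -1883.99
Leg 2 (338°, 294 m): east 294 sin 338° = -110.13, north 294 cos 338° = 272.59
Net: 3433.13 east, -1611.40 north. Distance = √((3433.13)² + (-1611.40)²) = 3792.494 m.

3792 m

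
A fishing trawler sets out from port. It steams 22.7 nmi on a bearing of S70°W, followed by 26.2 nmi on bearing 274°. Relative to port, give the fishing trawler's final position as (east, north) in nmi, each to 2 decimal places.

(-47.47, -5.94)

Leg 1 (S70°W, 22.7 nmi): east 22.7 sin 250° = -21.33, north 22.7 cos 250° = -7.76
Leg 2 (274°, 26.2 nmi): east 26.2 sin 274° = -26.14, north 26.2 cos 274° = 1.83
Summing: -47.47 nmi east, -5.94 nmi north → (-47.47, -5.94).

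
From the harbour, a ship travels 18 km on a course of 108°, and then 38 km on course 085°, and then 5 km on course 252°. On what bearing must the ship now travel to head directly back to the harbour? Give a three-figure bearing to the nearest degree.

274°

Leg 1 (108°, 18 km): east 18 sin 108° = 17.12, north 18 cos 108° = -5.56
Leg 2 (085°, 38 km): east 38 sin 85° = 37.86, north 38 cos 85° = 3.31
Leg 3 (252°, 5 km): east 5 sin 252° = -4.76, north 5 cos 252° = -1.55
Net displacement: 50.22 east, -3.80 north. Direction back to start is (-50.22, 3.80): bearing = atan2(-50.22, 3.80) mod 360° = 274.32° ≈ 274°.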